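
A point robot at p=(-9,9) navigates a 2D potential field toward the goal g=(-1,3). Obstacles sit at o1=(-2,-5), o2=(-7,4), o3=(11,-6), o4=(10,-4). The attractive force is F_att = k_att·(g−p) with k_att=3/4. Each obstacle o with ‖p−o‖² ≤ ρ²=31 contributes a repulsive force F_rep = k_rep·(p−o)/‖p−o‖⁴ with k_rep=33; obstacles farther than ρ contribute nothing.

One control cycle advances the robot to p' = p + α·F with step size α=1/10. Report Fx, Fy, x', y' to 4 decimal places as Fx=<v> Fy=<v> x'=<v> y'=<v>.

F_att = 3/4·(g−p) = 3/4·(8,-6) = (6.0000,-4.5000)
o1: d²=245 > ρ²=31 → inactive
o2: d²=29 ≤ ρ²=31; F_rep = 33·(-2,5)/29² = (-0.0785,0.1962)
o3: d²=625 > ρ²=31 → inactive
o4: d²=530 > ρ²=31 → inactive
F = F_att + ΣF_rep = (5.9215,-4.3038)
p' = p + 1/10·F = (-8.4078,8.5696)

Fx=5.9215 Fy=-4.3038 x'=-8.4078 y'=8.5696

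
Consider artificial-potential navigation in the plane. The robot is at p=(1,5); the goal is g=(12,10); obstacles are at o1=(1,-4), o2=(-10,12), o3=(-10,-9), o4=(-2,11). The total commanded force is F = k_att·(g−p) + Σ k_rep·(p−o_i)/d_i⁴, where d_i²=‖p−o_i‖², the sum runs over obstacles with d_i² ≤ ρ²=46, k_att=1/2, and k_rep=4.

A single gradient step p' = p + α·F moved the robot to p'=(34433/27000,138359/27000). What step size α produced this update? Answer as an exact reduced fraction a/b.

F_att = 1/2·(g−p) = 1/2·(11,5) = (5.5000,2.5000)
o1: d²=81 > ρ²=46 → inactive
o2: d²=170 > ρ²=46 → inactive
o3: d²=317 > ρ²=46 → inactive
o4: d²=45 ≤ ρ²=46; F_rep = 4·(3,-6)/45² = (0.0059,-0.0119)
F = F_att + ΣF_rep = (5.5059,2.4881)
Δp = p'−p = (0.2753,0.1244); α = Δx/Fx = (7433/27000) / (7433/1350) = 1/20
check: Δy/Fy = (3359/27000) / (3359/1350) = 1/20 ✓

α = 1/20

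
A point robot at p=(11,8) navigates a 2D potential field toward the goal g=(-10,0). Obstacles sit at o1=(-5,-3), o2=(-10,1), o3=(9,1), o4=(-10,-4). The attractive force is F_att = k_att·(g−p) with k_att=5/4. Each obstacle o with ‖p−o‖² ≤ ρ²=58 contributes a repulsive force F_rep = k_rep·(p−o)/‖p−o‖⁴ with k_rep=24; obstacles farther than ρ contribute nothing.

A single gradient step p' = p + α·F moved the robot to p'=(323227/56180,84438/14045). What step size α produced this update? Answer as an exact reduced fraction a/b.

α = 1/5

F_att = 5/4·(g−p) = 5/4·(-21,-8) = (-26.2500,-10.0000)
o1: d²=377 > ρ²=58 → inactive
o2: d²=490 > ρ²=58 → inactive
o3: d²=53 ≤ ρ²=58; F_rep = 24·(2,7)/53² = (0.0171,0.0598)
o4: d²=585 > ρ²=58 → inactive
F = F_att + ΣF_rep = (-26.2329,-9.9402)
Δp = p'−p = (-5.2466,-1.9880); α = Δx/Fx = (-294753/56180) / (-294753/11236) = 1/5
check: Δy/Fy = (-27922/14045) / (-27922/2809) = 1/5 ✓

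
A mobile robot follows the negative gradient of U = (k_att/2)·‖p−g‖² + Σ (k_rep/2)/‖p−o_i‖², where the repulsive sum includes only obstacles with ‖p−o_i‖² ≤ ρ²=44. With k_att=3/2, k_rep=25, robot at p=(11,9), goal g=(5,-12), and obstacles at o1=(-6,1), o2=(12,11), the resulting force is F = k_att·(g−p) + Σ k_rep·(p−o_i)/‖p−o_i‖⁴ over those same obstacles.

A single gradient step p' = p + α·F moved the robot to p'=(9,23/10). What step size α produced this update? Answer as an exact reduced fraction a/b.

α = 1/5

F_att = 3/2·(g−p) = 3/2·(-6,-21) = (-9.0000,-31.5000)
o1: d²=353 > ρ²=44 → inactive
o2: d²=5 ≤ ρ²=44; F_rep = 25·(-1,-2)/5² = (-1.0000,-2.0000)
F = F_att + ΣF_rep = (-10.0000,-33.5000)
Δp = p'−p = (-2.0000,-6.7000); α = Δx/Fx = (-2) / (-10) = 1/5
check: Δy/Fy = (-67/10) / (-67/2) = 1/5 ✓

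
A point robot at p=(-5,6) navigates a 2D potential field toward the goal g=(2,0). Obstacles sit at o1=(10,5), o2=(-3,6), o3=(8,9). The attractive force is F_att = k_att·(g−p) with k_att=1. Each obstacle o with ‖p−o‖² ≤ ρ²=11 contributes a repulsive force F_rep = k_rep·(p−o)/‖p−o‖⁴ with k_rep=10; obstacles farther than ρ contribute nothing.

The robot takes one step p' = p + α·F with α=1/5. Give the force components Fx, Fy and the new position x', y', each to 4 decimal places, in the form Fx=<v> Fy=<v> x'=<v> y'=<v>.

F_att = 1·(g−p) = 1·(7,-6) = (7.0000,-6.0000)
o1: d²=226 > ρ²=11 → inactive
o2: d²=4 ≤ ρ²=11; F_rep = 10·(-2,0)/4² = (-1.2500,0.0000)
o3: d²=178 > ρ²=11 → inactive
F = F_att + ΣF_rep = (5.7500,-6.0000)
p' = p + 1/5·F = (-3.8500,4.8000)

Fx=5.7500 Fy=-6.0000 x'=-3.8500 y'=4.8000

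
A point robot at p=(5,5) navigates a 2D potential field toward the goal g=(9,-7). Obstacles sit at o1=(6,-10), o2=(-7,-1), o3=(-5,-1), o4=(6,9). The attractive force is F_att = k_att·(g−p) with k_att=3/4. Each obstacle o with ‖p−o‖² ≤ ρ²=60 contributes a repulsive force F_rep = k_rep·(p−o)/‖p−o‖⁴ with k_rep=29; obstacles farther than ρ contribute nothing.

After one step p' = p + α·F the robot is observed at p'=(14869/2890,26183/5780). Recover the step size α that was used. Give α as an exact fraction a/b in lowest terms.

α = 1/20

F_att = 3/4·(g−p) = 3/4·(4,-12) = (3.0000,-9.0000)
o1: d²=226 > ρ²=60 → inactive
o2: d²=180 > ρ²=60 → inactive
o3: d²=136 > ρ²=60 → inactive
o4: d²=17 ≤ ρ²=60; F_rep = 29·(-1,-4)/17² = (-0.1003,-0.4014)
F = F_att + ΣF_rep = (2.8997,-9.4014)
Δp = p'−p = (0.1450,-0.4701); α = Δx/Fx = (419/2890) / (838/289) = 1/20
check: Δy/Fy = (-2717/5780) / (-2717/289) = 1/20 ✓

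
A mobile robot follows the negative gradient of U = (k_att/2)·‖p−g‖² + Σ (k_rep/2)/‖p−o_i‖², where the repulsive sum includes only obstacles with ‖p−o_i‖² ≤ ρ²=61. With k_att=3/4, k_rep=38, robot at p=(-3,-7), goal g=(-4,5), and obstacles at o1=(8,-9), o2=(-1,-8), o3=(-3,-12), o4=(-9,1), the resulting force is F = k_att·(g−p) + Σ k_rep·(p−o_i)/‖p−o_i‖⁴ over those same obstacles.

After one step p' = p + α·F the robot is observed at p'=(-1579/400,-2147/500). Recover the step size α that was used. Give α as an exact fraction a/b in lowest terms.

F_att = 3/4·(g−p) = 3/4·(-1,12) = (-0.7500,9.0000)
o1: d²=125 > ρ²=61 → inactive
o2: d²=5 ≤ ρ²=61; F_rep = 38·(-2,1)/5² = (-3.0400,1.5200)
o3: d²=25 ≤ ρ²=61; F_rep = 38·(0,5)/25² = (0.0000,0.3040)
o4: d²=100 > ρ²=61 → inactive
F = F_att + ΣF_rep = (-3.7900,10.8240)
Δp = p'−p = (-0.9475,2.7060); α = Δx/Fx = (-379/400) / (-379/100) = 1/4
check: Δy/Fy = (1353/500) / (1353/125) = 1/4 ✓

α = 1/4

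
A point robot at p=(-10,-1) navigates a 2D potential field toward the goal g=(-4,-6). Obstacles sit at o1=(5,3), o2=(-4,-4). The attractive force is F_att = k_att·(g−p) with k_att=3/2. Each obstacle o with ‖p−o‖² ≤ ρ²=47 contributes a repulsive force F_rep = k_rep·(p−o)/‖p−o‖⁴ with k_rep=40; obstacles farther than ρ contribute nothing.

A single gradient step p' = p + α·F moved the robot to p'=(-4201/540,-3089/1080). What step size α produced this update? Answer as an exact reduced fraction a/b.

F_att = 3/2·(g−p) = 3/2·(6,-5) = (9.0000,-7.5000)
o1: d²=241 > ρ²=47 → inactive
o2: d²=45 ≤ ρ²=47; F_rep = 40·(-6,3)/45² = (-0.1185,0.0593)
F = F_att + ΣF_rep = (8.8815,-7.4407)
Δp = p'−p = (2.2204,-1.8602); α = Δx/Fx = (1199/540) / (1199/135) = 1/4
check: Δy/Fy = (-2009/1080) / (-2009/270) = 1/4 ✓

α = 1/4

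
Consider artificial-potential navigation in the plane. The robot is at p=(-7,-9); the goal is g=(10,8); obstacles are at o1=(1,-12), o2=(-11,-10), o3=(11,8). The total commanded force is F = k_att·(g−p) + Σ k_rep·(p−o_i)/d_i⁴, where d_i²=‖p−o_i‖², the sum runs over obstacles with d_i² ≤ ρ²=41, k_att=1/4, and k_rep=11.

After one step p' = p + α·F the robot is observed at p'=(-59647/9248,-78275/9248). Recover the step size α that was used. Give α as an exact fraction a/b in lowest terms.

F_att = 1/4·(g−p) = 1/4·(17,17) = (4.2500,4.2500)
o1: d²=73 > ρ²=41 → inactive
o2: d²=17 ≤ ρ²=41; F_rep = 11·(4,1)/17² = (0.1522,0.0381)
o3: d²=613 > ρ²=41 → inactive
F = F_att + ΣF_rep = (4.4022,4.2881)
Δp = p'−p = (0.5503,0.5360); α = Δx/Fx = (5089/9248) / (5089/1156) = 1/8
check: Δy/Fy = (4957/9248) / (4957/1156) = 1/8 ✓

α = 1/8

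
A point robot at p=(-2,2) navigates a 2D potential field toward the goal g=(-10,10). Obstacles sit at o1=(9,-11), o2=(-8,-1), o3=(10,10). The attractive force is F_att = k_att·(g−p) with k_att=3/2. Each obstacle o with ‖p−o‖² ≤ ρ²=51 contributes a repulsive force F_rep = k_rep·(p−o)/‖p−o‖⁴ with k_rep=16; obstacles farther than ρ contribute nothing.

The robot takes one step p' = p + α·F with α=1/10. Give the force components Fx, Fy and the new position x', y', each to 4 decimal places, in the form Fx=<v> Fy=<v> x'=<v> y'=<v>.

F_att = 3/2·(g−p) = 3/2·(-8,8) = (-12.0000,12.0000)
o1: d²=290 > ρ²=51 → inactive
o2: d²=45 ≤ ρ²=51; F_rep = 16·(6,3)/45² = (0.0474,0.0237)
o3: d²=208 > ρ²=51 → inactive
F = F_att + ΣF_rep = (-11.9526,12.0237)
p' = p + 1/10·F = (-3.1953,3.2024)

Fx=-11.9526 Fy=12.0237 x'=-3.1953 y'=3.2024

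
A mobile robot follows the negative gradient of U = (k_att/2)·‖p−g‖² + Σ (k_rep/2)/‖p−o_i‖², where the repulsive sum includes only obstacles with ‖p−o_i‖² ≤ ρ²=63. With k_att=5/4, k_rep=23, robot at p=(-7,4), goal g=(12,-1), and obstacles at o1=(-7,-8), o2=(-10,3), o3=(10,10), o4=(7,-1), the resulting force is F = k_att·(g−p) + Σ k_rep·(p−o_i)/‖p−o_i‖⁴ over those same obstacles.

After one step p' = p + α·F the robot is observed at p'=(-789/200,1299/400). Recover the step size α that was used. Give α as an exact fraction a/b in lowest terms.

F_att = 5/4·(g−p) = 5/4·(19,-5) = (23.7500,-6.2500)
o1: d²=144 > ρ²=63 → inactive
o2: d²=10 ≤ ρ²=63; F_rep = 23·(3,1)/10² = (0.6900,0.2300)
o3: d²=325 > ρ²=63 → inactive
o4: d²=221 > ρ²=63 → inactive
F = F_att + ΣF_rep = (24.4400,-6.0200)
Δp = p'−p = (3.0550,-0.7525); α = Δx/Fx = (611/200) / (611/25) = 1/8
check: Δy/Fy = (-301/400) / (-301/50) = 1/8 ✓

α = 1/8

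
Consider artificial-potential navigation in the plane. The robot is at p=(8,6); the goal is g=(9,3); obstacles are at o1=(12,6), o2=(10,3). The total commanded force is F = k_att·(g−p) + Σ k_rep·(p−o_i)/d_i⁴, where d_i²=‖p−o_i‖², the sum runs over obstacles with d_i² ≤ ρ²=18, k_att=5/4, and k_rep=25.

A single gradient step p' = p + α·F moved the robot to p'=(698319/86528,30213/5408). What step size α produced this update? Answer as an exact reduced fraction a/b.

α = 1/8

F_att = 5/4·(g−p) = 5/4·(1,-3) = (1.2500,-3.7500)
o1: d²=16 ≤ ρ²=18; F_rep = 25·(-4,0)/16² = (-0.3906,0.0000)
o2: d²=13 ≤ ρ²=18; F_rep = 25·(-2,3)/13² = (-0.2959,0.4438)
F = F_att + ΣF_rep = (0.5635,-3.3062)
Δp = p'−p = (0.0704,-0.4133); α = Δx/Fx = (6095/86528) / (6095/10816) = 1/8
check: Δy/Fy = (-2235/5408) / (-2235/676) = 1/8 ✓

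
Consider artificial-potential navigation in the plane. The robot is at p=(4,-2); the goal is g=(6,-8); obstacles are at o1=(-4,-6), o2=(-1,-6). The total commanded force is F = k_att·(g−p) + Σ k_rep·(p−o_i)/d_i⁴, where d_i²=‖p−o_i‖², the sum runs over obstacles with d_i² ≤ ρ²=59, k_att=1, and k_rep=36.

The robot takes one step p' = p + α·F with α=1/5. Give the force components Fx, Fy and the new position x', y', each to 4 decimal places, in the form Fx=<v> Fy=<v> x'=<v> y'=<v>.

Fx=2.1071 Fy=-5.9143 x'=4.4214 y'=-3.1829

F_att = 1·(g−p) = 1·(2,-6) = (2.0000,-6.0000)
o1: d²=80 > ρ²=59 → inactive
o2: d²=41 ≤ ρ²=59; F_rep = 36·(5,4)/41² = (0.1071,0.0857)
F = F_att + ΣF_rep = (2.1071,-5.9143)
p' = p + 1/5·F = (4.4214,-3.1829)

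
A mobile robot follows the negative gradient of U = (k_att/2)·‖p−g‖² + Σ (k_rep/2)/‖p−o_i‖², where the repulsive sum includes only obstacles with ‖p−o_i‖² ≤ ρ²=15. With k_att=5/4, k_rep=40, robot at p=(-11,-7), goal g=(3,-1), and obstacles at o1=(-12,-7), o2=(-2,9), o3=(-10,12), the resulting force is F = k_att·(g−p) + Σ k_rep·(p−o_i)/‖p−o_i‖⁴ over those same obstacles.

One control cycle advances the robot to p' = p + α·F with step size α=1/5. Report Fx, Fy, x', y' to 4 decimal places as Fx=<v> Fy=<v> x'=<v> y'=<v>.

Fx=57.5000 Fy=7.5000 x'=0.5000 y'=-5.5000

F_att = 5/4·(g−p) = 5/4·(14,6) = (17.5000,7.5000)
o1: d²=1 ≤ ρ²=15; F_rep = 40·(1,0)/1² = (40.0000,0.0000)
o2: d²=337 > ρ²=15 → inactive
o3: d²=362 > ρ²=15 → inactive
F = F_att + ΣF_rep = (57.5000,7.5000)
p' = p + 1/5·F = (0.5000,-5.5000)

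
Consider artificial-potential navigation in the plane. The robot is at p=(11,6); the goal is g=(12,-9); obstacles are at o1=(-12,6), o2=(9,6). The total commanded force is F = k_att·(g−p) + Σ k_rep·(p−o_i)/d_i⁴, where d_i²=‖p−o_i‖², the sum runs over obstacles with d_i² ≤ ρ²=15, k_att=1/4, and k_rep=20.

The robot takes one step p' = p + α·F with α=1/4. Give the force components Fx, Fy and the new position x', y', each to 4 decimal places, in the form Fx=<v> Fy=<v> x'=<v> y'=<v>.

F_att = 1/4·(g−p) = 1/4·(1,-15) = (0.2500,-3.7500)
o1: d²=529 > ρ²=15 → inactive
o2: d²=4 ≤ ρ²=15; F_rep = 20·(2,0)/4² = (2.5000,0.0000)
F = F_att + ΣF_rep = (2.7500,-3.7500)
p' = p + 1/4·F = (11.6875,5.0625)

Fx=2.7500 Fy=-3.7500 x'=11.6875 y'=5.0625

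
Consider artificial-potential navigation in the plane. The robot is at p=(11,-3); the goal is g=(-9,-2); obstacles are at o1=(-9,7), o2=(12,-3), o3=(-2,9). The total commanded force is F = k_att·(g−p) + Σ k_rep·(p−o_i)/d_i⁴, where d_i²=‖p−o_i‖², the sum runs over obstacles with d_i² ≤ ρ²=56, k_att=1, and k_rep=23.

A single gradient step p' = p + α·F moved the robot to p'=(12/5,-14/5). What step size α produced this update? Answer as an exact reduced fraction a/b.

F_att = 1·(g−p) = 1·(-20,1) = (-20.0000,1.0000)
o1: d²=500 > ρ²=56 → inactive
o2: d²=1 ≤ ρ²=56; F_rep = 23·(-1,0)/1² = (-23.0000,0.0000)
o3: d²=313 > ρ²=56 → inactive
F = F_att + ΣF_rep = (-43.0000,1.0000)
Δp = p'−p = (-8.6000,0.2000); α = Δx/Fx = (-43/5) / (-43) = 1/5
check: Δy/Fy = (1/5) / (1) = 1/5 ✓

α = 1/5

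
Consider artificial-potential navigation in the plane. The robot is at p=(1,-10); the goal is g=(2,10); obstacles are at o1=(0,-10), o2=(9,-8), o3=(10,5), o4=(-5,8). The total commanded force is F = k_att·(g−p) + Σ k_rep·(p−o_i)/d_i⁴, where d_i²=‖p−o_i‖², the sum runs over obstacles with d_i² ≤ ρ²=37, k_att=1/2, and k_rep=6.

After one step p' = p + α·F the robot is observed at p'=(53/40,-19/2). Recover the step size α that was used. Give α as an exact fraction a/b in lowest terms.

F_att = 1/2·(g−p) = 1/2·(1,20) = (0.5000,10.0000)
o1: d²=1 ≤ ρ²=37; F_rep = 6·(1,0)/1² = (6.0000,0.0000)
o2: d²=68 > ρ²=37 → inactive
o3: d²=306 > ρ²=37 → inactive
o4: d²=360 > ρ²=37 → inactive
F = F_att + ΣF_rep = (6.5000,10.0000)
Δp = p'−p = (0.3250,0.5000); α = Δx/Fx = (13/40) / (13/2) = 1/20
check: Δy/Fy = (1/2) / (10) = 1/20 ✓

α = 1/20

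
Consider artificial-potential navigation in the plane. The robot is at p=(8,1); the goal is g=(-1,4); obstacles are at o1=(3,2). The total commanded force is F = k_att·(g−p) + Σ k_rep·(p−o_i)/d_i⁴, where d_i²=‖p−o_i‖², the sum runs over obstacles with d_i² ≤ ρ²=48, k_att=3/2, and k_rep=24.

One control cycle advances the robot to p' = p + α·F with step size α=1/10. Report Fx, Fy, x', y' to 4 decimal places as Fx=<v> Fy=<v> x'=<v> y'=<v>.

Fx=-13.3225 Fy=4.4645 x'=6.6678 y'=1.4464

F_att = 3/2·(g−p) = 3/2·(-9,3) = (-13.5000,4.5000)
o1: d²=26 ≤ ρ²=48; F_rep = 24·(5,-1)/26² = (0.1775,-0.0355)
F = F_att + ΣF_rep = (-13.3225,4.4645)
p' = p + 1/10·F = (6.6678,1.4464)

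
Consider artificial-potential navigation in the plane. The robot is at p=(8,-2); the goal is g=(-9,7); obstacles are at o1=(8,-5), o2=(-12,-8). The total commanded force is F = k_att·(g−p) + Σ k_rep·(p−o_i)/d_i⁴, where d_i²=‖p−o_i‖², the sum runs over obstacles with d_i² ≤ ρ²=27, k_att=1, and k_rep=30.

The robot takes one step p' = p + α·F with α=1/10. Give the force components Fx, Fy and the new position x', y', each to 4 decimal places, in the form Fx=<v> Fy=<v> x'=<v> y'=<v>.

F_att = 1·(g−p) = 1·(-17,9) = (-17.0000,9.0000)
o1: d²=9 ≤ ρ²=27; F_rep = 30·(0,3)/9² = (0.0000,1.1111)
o2: d²=436 > ρ²=27 → inactive
F = F_att + ΣF_rep = (-17.0000,10.1111)
p' = p + 1/10·F = (6.3000,-0.9889)

Fx=-17.0000 Fy=10.1111 x'=6.3000 y'=-0.9889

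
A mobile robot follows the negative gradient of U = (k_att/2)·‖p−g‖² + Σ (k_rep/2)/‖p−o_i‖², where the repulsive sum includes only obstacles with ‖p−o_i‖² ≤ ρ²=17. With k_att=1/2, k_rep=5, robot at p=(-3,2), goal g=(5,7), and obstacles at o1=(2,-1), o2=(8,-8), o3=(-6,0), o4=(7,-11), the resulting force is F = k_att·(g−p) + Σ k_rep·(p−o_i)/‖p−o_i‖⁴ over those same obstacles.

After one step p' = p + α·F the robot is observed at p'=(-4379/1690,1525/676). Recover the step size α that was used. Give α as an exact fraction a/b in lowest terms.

α = 1/10

F_att = 1/2·(g−p) = 1/2·(8,5) = (4.0000,2.5000)
o1: d²=34 > ρ²=17 → inactive
o2: d²=221 > ρ²=17 → inactive
o3: d²=13 ≤ ρ²=17; F_rep = 5·(3,2)/13² = (0.0888,0.0592)
o4: d²=269 > ρ²=17 → inactive
F = F_att + ΣF_rep = (4.0888,2.5592)
Δp = p'−p = (0.4089,0.2559); α = Δx/Fx = (691/1690) / (691/169) = 1/10
check: Δy/Fy = (173/676) / (865/338) = 1/10 ✓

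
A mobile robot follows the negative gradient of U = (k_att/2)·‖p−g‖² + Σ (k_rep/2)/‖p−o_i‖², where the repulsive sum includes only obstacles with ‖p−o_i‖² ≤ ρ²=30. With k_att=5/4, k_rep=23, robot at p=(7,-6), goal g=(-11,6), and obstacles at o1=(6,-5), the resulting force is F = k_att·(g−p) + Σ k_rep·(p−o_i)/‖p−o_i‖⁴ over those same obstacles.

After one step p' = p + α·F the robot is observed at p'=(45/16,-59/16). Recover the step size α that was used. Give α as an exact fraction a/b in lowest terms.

α = 1/4

F_att = 5/4·(g−p) = 5/4·(-18,12) = (-22.5000,15.0000)
o1: d²=2 ≤ ρ²=30; F_rep = 23·(1,-1)/2² = (5.7500,-5.7500)
F = F_att + ΣF_rep = (-16.7500,9.2500)
Δp = p'−p = (-4.1875,2.3125); α = Δx/Fx = (-67/16) / (-67/4) = 1/4
check: Δy/Fy = (37/16) / (37/4) = 1/4 ✓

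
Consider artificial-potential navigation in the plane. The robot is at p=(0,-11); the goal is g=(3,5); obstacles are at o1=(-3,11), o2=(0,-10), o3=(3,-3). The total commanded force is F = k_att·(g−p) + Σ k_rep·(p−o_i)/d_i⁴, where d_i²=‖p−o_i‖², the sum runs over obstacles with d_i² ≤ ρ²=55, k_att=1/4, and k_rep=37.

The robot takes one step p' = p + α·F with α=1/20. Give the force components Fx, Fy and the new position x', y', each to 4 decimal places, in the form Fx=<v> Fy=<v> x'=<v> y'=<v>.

Fx=0.7500 Fy=-33.0000 x'=0.0375 y'=-12.6500

F_att = 1/4·(g−p) = 1/4·(3,16) = (0.7500,4.0000)
o1: d²=493 > ρ²=55 → inactive
o2: d²=1 ≤ ρ²=55; F_rep = 37·(0,-1)/1² = (0.0000,-37.0000)
o3: d²=73 > ρ²=55 → inactive
F = F_att + ΣF_rep = (0.7500,-33.0000)
p' = p + 1/20·F = (0.0375,-12.6500)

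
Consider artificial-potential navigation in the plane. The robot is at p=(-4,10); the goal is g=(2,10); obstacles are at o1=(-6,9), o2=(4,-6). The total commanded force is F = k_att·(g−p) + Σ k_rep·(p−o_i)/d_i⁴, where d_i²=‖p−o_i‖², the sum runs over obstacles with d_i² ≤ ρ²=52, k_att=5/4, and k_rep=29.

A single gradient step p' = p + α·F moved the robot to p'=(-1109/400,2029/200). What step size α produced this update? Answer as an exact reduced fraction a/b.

F_att = 5/4·(g−p) = 5/4·(6,0) = (7.5000,0.0000)
o1: d²=5 ≤ ρ²=52; F_rep = 29·(2,1)/5² = (2.3200,1.1600)
o2: d²=320 > ρ²=52 → inactive
F = F_att + ΣF_rep = (9.8200,1.1600)
Δp = p'−p = (1.2275,0.1450); α = Δx/Fx = (491/400) / (491/50) = 1/8
check: Δy/Fy = (29/200) / (29/25) = 1/8 ✓

α = 1/8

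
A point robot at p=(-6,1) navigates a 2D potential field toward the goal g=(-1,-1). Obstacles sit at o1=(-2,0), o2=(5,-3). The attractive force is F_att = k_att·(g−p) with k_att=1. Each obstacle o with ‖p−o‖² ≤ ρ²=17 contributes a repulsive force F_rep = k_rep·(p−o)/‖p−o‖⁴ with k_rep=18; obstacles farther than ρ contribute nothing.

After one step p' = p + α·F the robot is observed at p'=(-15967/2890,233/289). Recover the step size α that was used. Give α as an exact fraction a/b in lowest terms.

F_att = 1·(g−p) = 1·(5,-2) = (5.0000,-2.0000)
o1: d²=17 ≤ ρ²=17; F_rep = 18·(-4,1)/17² = (-0.2491,0.0623)
o2: d²=137 > ρ²=17 → inactive
F = F_att + ΣF_rep = (4.7509,-1.9377)
Δp = p'−p = (0.4751,-0.1938); α = Δx/Fx = (1373/2890) / (1373/289) = 1/10
check: Δy/Fy = (-56/289) / (-560/289) = 1/10 ✓

α = 1/10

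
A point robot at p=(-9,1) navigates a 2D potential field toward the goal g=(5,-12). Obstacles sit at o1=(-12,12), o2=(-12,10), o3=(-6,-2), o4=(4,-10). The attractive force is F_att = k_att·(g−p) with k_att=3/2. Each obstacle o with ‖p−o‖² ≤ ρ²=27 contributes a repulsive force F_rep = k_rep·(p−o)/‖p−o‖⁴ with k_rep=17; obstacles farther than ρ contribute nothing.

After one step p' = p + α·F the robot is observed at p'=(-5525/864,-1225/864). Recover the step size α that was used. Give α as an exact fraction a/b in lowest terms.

F_att = 3/2·(g−p) = 3/2·(14,-13) = (21.0000,-19.5000)
o1: d²=130 > ρ²=27 → inactive
o2: d²=90 > ρ²=27 → inactive
o3: d²=18 ≤ ρ²=27; F_rep = 17·(-3,3)/18² = (-0.1574,0.1574)
o4: d²=290 > ρ²=27 → inactive
F = F_att + ΣF_rep = (20.8426,-19.3426)
Δp = p'−p = (2.6053,-2.4178); α = Δx/Fx = (2251/864) / (2251/108) = 1/8
check: Δy/Fy = (-2089/864) / (-2089/108) = 1/8 ✓

α = 1/8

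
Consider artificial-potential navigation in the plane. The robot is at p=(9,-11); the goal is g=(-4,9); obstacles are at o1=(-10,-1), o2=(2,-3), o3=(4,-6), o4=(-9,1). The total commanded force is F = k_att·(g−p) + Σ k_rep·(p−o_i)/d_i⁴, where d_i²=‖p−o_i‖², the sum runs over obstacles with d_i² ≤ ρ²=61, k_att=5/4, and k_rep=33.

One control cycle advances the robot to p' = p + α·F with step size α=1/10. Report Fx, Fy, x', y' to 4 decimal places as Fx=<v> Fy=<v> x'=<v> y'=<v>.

Fx=-16.1840 Fy=24.9340 x'=7.3816 y'=-8.5066

F_att = 5/4·(g−p) = 5/4·(-13,20) = (-16.2500,25.0000)
o1: d²=461 > ρ²=61 → inactive
o2: d²=113 > ρ²=61 → inactive
o3: d²=50 ≤ ρ²=61; F_rep = 33·(5,-5)/50² = (0.0660,-0.0660)
o4: d²=468 > ρ²=61 → inactive
F = F_att + ΣF_rep = (-16.1840,24.9340)
p' = p + 1/10·F = (7.3816,-8.5066)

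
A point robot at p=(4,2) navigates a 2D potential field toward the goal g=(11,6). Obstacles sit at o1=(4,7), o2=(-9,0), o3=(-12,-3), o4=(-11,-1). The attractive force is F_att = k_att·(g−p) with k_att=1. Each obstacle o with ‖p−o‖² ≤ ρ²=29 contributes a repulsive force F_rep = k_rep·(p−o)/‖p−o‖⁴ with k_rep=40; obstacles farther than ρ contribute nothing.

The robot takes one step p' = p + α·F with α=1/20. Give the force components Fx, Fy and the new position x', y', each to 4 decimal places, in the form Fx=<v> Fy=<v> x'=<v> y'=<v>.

Fx=7.0000 Fy=3.6800 x'=4.3500 y'=2.1840

F_att = 1·(g−p) = 1·(7,4) = (7.0000,4.0000)
o1: d²=25 ≤ ρ²=29; F_rep = 40·(0,-5)/25² = (0.0000,-0.3200)
o2: d²=173 > ρ²=29 → inactive
o3: d²=281 > ρ²=29 → inactive
o4: d²=234 > ρ²=29 → inactive
F = F_att + ΣF_rep = (7.0000,3.6800)
p' = p + 1/20·F = (4.3500,2.1840)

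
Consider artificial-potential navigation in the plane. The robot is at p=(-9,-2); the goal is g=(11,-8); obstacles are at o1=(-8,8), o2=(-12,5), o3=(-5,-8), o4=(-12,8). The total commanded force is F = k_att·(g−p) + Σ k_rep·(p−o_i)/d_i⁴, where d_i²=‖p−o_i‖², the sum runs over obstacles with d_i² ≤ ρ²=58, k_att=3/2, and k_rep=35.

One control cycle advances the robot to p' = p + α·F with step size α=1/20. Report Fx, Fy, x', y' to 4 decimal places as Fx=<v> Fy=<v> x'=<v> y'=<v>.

F_att = 3/2·(g−p) = 3/2·(20,-6) = (30.0000,-9.0000)
o1: d²=101 > ρ²=58 → inactive
o2: d²=58 ≤ ρ²=58; F_rep = 35·(3,-7)/58² = (0.0312,-0.0728)
o3: d²=52 ≤ ρ²=58; F_rep = 35·(-4,6)/52² = (-0.0518,0.0777)
o4: d²=109 > ρ²=58 → inactive
F = F_att + ΣF_rep = (29.9794,-8.9952)
p' = p + 1/20·F = (-7.5010,-2.4498)

Fx=29.9794 Fy=-8.9952 x'=-7.5010 y'=-2.4498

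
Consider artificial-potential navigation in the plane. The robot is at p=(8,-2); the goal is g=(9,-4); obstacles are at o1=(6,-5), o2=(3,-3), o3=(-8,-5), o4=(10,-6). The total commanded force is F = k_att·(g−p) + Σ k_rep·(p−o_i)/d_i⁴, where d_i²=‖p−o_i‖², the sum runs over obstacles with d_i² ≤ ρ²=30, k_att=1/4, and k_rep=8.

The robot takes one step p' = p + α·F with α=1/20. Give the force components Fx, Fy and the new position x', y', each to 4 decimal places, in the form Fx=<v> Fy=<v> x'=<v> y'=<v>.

Fx=0.3638 Fy=-0.2662 x'=8.0182 y'=-2.0133

F_att = 1/4·(g−p) = 1/4·(1,-2) = (0.2500,-0.5000)
o1: d²=13 ≤ ρ²=30; F_rep = 8·(2,3)/13² = (0.0947,0.1420)
o2: d²=26 ≤ ρ²=30; F_rep = 8·(5,1)/26² = (0.0592,0.0118)
o3: d²=265 > ρ²=30 → inactive
o4: d²=20 ≤ ρ²=30; F_rep = 8·(-2,4)/20² = (-0.0400,0.0800)
F = F_att + ΣF_rep = (0.3638,-0.2662)
p' = p + 1/20·F = (8.0182,-2.0133)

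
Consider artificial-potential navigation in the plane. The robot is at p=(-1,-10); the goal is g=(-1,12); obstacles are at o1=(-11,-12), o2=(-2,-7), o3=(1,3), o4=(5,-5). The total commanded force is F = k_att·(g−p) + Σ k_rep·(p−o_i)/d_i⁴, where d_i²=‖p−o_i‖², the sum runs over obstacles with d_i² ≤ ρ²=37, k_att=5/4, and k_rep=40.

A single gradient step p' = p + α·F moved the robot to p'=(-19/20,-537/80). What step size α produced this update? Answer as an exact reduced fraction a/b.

F_att = 5/4·(g−p) = 5/4·(0,22) = (0.0000,27.5000)
o1: d²=104 > ρ²=37 → inactive
o2: d²=10 ≤ ρ²=37; F_rep = 40·(1,-3)/10² = (0.4000,-1.2000)
o3: d²=173 > ρ²=37 → inactive
o4: d²=61 > ρ²=37 → inactive
F = F_att + ΣF_rep = (0.4000,26.3000)
Δp = p'−p = (0.0500,3.2875); α = Δx/Fx = (1/20) / (2/5) = 1/8
check: Δy/Fy = (263/80) / (263/10) = 1/8 ✓

α = 1/8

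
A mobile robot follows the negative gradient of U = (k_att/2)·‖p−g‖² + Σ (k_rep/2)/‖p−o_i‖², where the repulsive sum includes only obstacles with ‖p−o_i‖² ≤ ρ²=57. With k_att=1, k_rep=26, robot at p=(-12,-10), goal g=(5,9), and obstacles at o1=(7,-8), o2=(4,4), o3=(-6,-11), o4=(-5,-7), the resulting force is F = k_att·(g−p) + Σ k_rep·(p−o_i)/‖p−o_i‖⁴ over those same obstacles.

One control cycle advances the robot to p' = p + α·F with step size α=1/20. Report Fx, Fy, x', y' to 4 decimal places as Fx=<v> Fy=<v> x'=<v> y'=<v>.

Fx=16.8860 Fy=19.0190 x'=-11.1557 y'=-9.0491

F_att = 1·(g−p) = 1·(17,19) = (17.0000,19.0000)
o1: d²=365 > ρ²=57 → inactive
o2: d²=452 > ρ²=57 → inactive
o3: d²=37 ≤ ρ²=57; F_rep = 26·(-6,1)/37² = (-0.1140,0.0190)
o4: d²=58 > ρ²=57 → inactive
F = F_att + ΣF_rep = (16.8860,19.0190)
p' = p + 1/20·F = (-11.1557,-9.0491)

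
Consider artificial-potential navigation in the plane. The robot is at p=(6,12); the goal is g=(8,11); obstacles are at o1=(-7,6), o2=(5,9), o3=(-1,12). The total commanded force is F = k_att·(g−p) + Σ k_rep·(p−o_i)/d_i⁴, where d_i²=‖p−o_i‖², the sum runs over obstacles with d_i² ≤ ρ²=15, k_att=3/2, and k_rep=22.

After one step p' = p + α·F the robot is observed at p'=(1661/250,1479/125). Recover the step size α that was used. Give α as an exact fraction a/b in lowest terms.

F_att = 3/2·(g−p) = 3/2·(2,-1) = (3.0000,-1.5000)
o1: d²=205 > ρ²=15 → inactive
o2: d²=10 ≤ ρ²=15; F_rep = 22·(1,3)/10² = (0.2200,0.6600)
o3: d²=49 > ρ²=15 → inactive
F = F_att + ΣF_rep = (3.2200,-0.8400)
Δp = p'−p = (0.6440,-0.1680); α = Δx/Fx = (161/250) / (161/50) = 1/5
check: Δy/Fy = (-21/125) / (-21/25) = 1/5 ✓

α = 1/5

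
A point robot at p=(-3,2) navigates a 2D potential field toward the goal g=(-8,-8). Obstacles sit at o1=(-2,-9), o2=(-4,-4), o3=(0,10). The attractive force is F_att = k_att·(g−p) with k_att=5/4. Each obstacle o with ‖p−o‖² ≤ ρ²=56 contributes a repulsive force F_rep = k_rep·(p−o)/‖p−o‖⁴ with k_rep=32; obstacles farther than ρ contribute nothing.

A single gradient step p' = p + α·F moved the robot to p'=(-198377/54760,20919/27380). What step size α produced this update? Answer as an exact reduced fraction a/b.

F_att = 5/4·(g−p) = 5/4·(-5,-10) = (-6.2500,-12.5000)
o1: d²=122 > ρ²=56 → inactive
o2: d²=37 ≤ ρ²=56; F_rep = 32·(1,6)/37² = (0.0234,0.1402)
o3: d²=73 > ρ²=56 → inactive
F = F_att + ΣF_rep = (-6.2266,-12.3598)
Δp = p'−p = (-0.6227,-1.2360); α = Δx/Fx = (-34097/54760) / (-34097/5476) = 1/10
check: Δy/Fy = (-33841/27380) / (-33841/2738) = 1/10 ✓

α = 1/10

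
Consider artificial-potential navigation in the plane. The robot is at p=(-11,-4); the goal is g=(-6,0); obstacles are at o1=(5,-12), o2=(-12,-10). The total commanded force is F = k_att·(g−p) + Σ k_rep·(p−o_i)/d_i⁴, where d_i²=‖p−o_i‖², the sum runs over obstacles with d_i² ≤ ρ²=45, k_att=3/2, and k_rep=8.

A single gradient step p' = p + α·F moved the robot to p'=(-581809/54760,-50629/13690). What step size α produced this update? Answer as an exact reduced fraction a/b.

α = 1/20

F_att = 3/2·(g−p) = 3/2·(5,4) = (7.5000,6.0000)
o1: d²=320 > ρ²=45 → inactive
o2: d²=37 ≤ ρ²=45; F_rep = 8·(1,6)/37² = (0.0058,0.0351)
F = F_att + ΣF_rep = (7.5058,6.0351)
Δp = p'−p = (0.3753,0.3018); α = Δx/Fx = (20551/54760) / (20551/2738) = 1/20
check: Δy/Fy = (4131/13690) / (8262/1369) = 1/20 ✓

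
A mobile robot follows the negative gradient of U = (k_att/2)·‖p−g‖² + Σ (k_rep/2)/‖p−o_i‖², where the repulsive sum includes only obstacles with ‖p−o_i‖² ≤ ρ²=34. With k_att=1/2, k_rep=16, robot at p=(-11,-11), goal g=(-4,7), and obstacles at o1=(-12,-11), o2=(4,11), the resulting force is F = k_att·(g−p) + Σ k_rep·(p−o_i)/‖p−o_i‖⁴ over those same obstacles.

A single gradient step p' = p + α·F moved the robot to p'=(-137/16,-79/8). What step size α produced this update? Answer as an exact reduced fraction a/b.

F_att = 1/2·(g−p) = 1/2·(7,18) = (3.5000,9.0000)
o1: d²=1 ≤ ρ²=34; F_rep = 16·(1,0)/1² = (16.0000,0.0000)
o2: d²=709 > ρ²=34 → inactive
F = F_att + ΣF_rep = (19.5000,9.0000)
Δp = p'−p = (2.4375,1.1250); α = Δx/Fx = (39/16) / (39/2) = 1/8
check: Δy/Fy = (9/8) / (9) = 1/8 ✓

α = 1/8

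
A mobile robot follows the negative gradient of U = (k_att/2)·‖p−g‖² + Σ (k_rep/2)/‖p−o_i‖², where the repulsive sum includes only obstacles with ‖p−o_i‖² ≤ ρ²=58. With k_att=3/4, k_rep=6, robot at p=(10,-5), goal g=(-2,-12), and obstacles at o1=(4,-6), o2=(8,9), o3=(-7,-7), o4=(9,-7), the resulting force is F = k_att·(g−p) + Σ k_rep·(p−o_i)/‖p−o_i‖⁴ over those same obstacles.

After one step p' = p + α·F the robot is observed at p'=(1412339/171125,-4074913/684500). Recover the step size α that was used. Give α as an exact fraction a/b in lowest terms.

F_att = 3/4·(g−p) = 3/4·(-12,-7) = (-9.0000,-5.2500)
o1: d²=37 ≤ ρ²=58; F_rep = 6·(6,1)/37² = (0.0263,0.0044)
o2: d²=200 > ρ²=58 → inactive
o3: d²=293 > ρ²=58 → inactive
o4: d²=5 ≤ ρ²=58; F_rep = 6·(1,2)/5² = (0.2400,0.4800)
F = F_att + ΣF_rep = (-8.7337,-4.7656)
Δp = p'−p = (-1.7467,-0.9531); α = Δx/Fx = (-298911/171125) / (-298911/34225) = 1/5
check: Δy/Fy = (-652413/684500) / (-652413/136900) = 1/5 ✓

α = 1/5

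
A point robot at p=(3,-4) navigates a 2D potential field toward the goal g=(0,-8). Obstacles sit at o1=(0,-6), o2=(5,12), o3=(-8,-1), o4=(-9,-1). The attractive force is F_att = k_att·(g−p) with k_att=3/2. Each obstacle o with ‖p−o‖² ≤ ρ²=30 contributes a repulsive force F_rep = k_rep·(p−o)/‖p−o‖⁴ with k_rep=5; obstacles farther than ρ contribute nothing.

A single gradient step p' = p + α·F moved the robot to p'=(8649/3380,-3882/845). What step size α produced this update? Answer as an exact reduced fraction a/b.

F_att = 3/2·(g−p) = 3/2·(-3,-4) = (-4.5000,-6.0000)
o1: d²=13 ≤ ρ²=30; F_rep = 5·(3,2)/13² = (0.0888,0.0592)
o2: d²=260 > ρ²=30 → inactive
o3: d²=130 > ρ²=30 → inactive
o4: d²=153 > ρ²=30 → inactive
F = F_att + ΣF_rep = (-4.4112,-5.9408)
Δp = p'−p = (-0.4411,-0.5941); α = Δx/Fx = (-1491/3380) / (-1491/338) = 1/10
check: Δy/Fy = (-502/845) / (-1004/169) = 1/10 ✓

α = 1/10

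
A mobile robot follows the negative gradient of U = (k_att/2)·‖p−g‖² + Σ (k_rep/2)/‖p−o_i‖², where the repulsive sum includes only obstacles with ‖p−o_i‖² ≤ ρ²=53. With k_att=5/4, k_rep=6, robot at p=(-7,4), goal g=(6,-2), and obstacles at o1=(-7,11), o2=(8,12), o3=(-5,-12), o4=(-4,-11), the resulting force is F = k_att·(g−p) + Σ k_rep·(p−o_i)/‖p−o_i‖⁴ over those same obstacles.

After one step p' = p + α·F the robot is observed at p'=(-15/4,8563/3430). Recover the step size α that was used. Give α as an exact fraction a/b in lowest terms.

F_att = 5/4·(g−p) = 5/4·(13,-6) = (16.2500,-7.5000)
o1: d²=49 ≤ ρ²=53; F_rep = 6·(0,-7)/49² = (0.0000,-0.0175)
o2: d²=289 > ρ²=53 → inactive
o3: d²=260 > ρ²=53 → inactive
o4: d²=234 > ρ²=53 → inactive
F = F_att + ΣF_rep = (16.2500,-7.5175)
Δp = p'−p = (3.2500,-1.5035); α = Δx/Fx = (13/4) / (65/4) = 1/5
check: Δy/Fy = (-5157/3430) / (-5157/686) = 1/5 ✓

α = 1/5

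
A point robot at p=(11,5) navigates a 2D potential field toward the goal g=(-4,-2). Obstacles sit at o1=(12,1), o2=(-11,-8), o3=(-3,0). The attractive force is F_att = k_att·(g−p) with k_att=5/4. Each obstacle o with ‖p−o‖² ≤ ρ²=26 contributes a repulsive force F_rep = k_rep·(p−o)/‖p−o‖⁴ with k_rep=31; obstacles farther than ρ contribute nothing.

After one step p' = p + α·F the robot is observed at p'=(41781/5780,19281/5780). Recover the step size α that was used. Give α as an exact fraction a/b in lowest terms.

F_att = 5/4·(g−p) = 5/4·(-15,-7) = (-18.7500,-8.7500)
o1: d²=17 ≤ ρ²=26; F_rep = 31·(-1,4)/17² = (-0.1073,0.4291)
o2: d²=653 > ρ²=26 → inactive
o3: d²=221 > ρ²=26 → inactive
F = F_att + ΣF_rep = (-18.8573,-8.3209)
Δp = p'−p = (-3.7715,-1.6642); α = Δx/Fx = (-21799/5780) / (-21799/1156) = 1/5
check: Δy/Fy = (-9619/5780) / (-9619/1156) = 1/5 ✓

α = 1/5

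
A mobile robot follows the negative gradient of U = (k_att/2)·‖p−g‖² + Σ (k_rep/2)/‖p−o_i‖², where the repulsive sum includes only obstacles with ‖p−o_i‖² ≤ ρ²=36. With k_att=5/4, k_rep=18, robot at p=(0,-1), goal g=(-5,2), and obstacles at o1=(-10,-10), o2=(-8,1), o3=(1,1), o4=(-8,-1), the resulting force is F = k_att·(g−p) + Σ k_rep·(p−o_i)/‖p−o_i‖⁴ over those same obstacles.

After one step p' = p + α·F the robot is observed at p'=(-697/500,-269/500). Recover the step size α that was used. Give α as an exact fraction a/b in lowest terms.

α = 1/5

F_att = 5/4·(g−p) = 5/4·(-5,3) = (-6.2500,3.7500)
o1: d²=181 > ρ²=36 → inactive
o2: d²=68 > ρ²=36 → inactive
o3: d²=5 ≤ ρ²=36; F_rep = 18·(-1,-2)/5² = (-0.7200,-1.4400)
o4: d²=64 > ρ²=36 → inactive
F = F_att + ΣF_rep = (-6.9700,2.3100)
Δp = p'−p = (-1.3940,0.4620); α = Δx/Fx = (-697/500) / (-697/100) = 1/5
check: Δy/Fy = (231/500) / (231/100) = 1/5 ✓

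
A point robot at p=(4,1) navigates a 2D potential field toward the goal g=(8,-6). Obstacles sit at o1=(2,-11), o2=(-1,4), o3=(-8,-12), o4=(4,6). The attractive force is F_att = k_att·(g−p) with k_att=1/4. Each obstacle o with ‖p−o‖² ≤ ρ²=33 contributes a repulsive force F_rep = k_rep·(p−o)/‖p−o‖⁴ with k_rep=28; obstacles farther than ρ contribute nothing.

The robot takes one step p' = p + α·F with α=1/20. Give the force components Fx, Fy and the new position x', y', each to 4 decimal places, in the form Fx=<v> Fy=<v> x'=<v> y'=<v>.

Fx=1.0000 Fy=-1.9740 x'=4.0500 y'=0.9013

F_att = 1/4·(g−p) = 1/4·(4,-7) = (1.0000,-1.7500)
o1: d²=148 > ρ²=33 → inactive
o2: d²=34 > ρ²=33 → inactive
o3: d²=313 > ρ²=33 → inactive
o4: d²=25 ≤ ρ²=33; F_rep = 28·(0,-5)/25² = (0.0000,-0.2240)
F = F_att + ΣF_rep = (1.0000,-1.9740)
p' = p + 1/20·F = (4.0500,0.9013)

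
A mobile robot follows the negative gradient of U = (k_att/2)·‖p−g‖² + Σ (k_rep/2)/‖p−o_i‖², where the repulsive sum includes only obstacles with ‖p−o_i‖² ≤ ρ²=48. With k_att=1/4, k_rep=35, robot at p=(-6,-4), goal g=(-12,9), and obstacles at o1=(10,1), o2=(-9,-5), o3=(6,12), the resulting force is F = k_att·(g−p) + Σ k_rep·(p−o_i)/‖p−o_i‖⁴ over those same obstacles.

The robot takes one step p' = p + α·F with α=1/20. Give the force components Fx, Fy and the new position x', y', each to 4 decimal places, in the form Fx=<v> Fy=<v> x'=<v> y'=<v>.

F_att = 1/4·(g−p) = 1/4·(-6,13) = (-1.5000,3.2500)
o1: d²=281 > ρ²=48 → inactive
o2: d²=10 ≤ ρ²=48; F_rep = 35·(3,1)/10² = (1.0500,0.3500)
o3: d²=400 > ρ²=48 → inactive
F = F_att + ΣF_rep = (-0.4500,3.6000)
p' = p + 1/20·F = (-6.0225,-3.8200)

Fx=-0.4500 Fy=3.6000 x'=-6.0225 y'=-3.8200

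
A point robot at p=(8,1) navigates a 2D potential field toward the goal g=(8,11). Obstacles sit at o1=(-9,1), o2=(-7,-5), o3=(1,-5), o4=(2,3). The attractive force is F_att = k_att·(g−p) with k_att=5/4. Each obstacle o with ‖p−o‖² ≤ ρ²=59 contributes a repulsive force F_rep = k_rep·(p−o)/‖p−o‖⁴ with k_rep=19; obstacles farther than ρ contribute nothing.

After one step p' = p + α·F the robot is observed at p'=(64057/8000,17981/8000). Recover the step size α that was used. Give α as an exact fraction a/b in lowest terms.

F_att = 5/4·(g−p) = 5/4·(0,10) = (0.0000,12.5000)
o1: d²=289 > ρ²=59 → inactive
o2: d²=261 > ρ²=59 → inactive
o3: d²=85 > ρ²=59 → inactive
o4: d²=40 ≤ ρ²=59; F_rep = 19·(6,-2)/40² = (0.0712,-0.0238)
F = F_att + ΣF_rep = (0.0712,12.4763)
Δp = p'−p = (0.0071,1.2476); α = Δx/Fx = (57/8000) / (57/800) = 1/10
check: Δy/Fy = (9981/8000) / (9981/800) = 1/10 ✓

α = 1/10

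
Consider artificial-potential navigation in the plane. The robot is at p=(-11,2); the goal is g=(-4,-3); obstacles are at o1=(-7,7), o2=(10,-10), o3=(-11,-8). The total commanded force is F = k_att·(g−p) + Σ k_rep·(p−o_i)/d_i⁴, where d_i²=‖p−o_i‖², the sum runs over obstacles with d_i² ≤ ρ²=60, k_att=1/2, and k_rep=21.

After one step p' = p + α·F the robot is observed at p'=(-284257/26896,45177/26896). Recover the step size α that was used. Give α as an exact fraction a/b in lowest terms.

α = 1/8

F_att = 1/2·(g−p) = 1/2·(7,-5) = (3.5000,-2.5000)
o1: d²=41 ≤ ρ²=60; F_rep = 21·(-4,-5)/41² = (-0.0500,-0.0625)
o2: d²=585 > ρ²=60 → inactive
o3: d²=100 > ρ²=60 → inactive
F = F_att + ΣF_rep = (3.4500,-2.5625)
Δp = p'−p = (0.4313,-0.3203); α = Δx/Fx = (11599/26896) / (11599/3362) = 1/8
check: Δy/Fy = (-8615/26896) / (-8615/3362) = 1/8 ✓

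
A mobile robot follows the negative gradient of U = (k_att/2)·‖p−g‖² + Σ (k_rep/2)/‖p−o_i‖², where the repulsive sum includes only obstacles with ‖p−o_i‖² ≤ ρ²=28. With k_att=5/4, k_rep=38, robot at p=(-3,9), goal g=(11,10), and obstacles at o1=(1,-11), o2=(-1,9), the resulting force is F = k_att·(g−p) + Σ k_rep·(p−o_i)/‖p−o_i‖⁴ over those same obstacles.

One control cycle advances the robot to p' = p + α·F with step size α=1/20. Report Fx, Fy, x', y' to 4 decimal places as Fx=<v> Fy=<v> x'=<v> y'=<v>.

Fx=12.7500 Fy=1.2500 x'=-2.3625 y'=9.0625

F_att = 5/4·(g−p) = 5/4·(14,1) = (17.5000,1.2500)
o1: d²=416 > ρ²=28 → inactive
o2: d²=4 ≤ ρ²=28; F_rep = 38·(-2,0)/4² = (-4.7500,0.0000)
F = F_att + ΣF_rep = (12.7500,1.2500)
p' = p + 1/20·F = (-2.3625,9.0625)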